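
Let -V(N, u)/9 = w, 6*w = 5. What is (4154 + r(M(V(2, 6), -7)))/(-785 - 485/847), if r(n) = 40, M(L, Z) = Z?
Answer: -1776159/332690 ≈ -5.3388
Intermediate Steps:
w = 5/6 (w = (1/6)*5 = 5/6 ≈ 0.83333)
V(N, u) = -15/2 (V(N, u) = -9*5/6 = -15/2)
(4154 + r(M(V(2, 6), -7)))/(-785 - 485/847) = (4154 + 40)/(-785 - 485/847) = 4194/(-785 - 485*1/847) = 4194/(-785 - 485/847) = 4194/(-665380/847) = 4194*(-847/665380) = -1776159/332690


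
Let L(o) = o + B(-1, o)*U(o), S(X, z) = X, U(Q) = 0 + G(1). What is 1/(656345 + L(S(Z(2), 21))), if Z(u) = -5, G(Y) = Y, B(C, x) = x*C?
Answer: 1/656345 ≈ 1.5236e-6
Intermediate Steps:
B(C, x) = C*x
U(Q) = 1 (U(Q) = 0 + 1 = 1)
L(o) = 0 (L(o) = o - o*1 = o - o = 0)
1/(656345 + L(S(Z(2), 21))) = 1/(656345 + 0) = 1/656345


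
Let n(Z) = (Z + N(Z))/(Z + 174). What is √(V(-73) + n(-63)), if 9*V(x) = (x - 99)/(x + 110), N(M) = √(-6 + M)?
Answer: √(-13357 + 111*I*√69)/111 ≈ 0.035915 + 1.0418*I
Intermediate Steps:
n(Z) = (Z + √(-6 + Z))/(174 + Z) (n(Z) = (Z + √(-6 + Z))/(Z + 174) = (Z + √(-6 + Z))/(174 + Z))
V(x) = (-99 + x)/(9*(110 + x)) (V(x) = ((x - 99)/(x + 110))/9 = ((-99 + x)/(110 + x))/9 = (-99 + x)/(9*(110 + x)))
√(V(-73) + n(-63)) = √((-99 - 73)/(9*(110 - 73)) + (-63 + √(-6 - 63))/(174 - 63)) = √((⅑)*(-172)/37 + (-63 + √(-69))/111) = √((⅑)*(1/37)*(-172) + (-63 + I*√69)/111) = √(-172/333 + (-21/37 + I*√69/111)) = √(-361/333 + I*√69/111)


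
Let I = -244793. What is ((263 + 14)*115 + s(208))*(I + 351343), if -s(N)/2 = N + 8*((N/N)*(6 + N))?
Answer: 2984998250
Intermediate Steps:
s(N) = -96 - 18*N (s(N) = -2*(N + 8*((N/N)*(6 + N))) = -2*(N + 8*(1*(6 + N))) = -2*(N + 8*(6 + N)) = -2*(N + (48 + 8*N)) = -2*(48 + 9*N) = -96 - 18*N)
((263 + 14)*115 + s(208))*(I + 351343) = ((263 + 14)*115 + (-96 - 18*208))*(-244793 + 351343) = (277*115 + (-96 - 3744))*106550 = (31855 - 3840)*106550 = 28015*106550 = 2984998250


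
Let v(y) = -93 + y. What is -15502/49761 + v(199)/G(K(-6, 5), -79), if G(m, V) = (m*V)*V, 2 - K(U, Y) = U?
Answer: -384354595/1242233604 ≈ -0.30941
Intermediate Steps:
K(U, Y) = 2 - U
G(m, V) = m*V² (G(m, V) = (V*m)*V = m*V²)
-15502/49761 + v(199)/G(K(-6, 5), -79) = -15502/49761 + (-93 + 199)/(((2 - 1*(-6))*(-79)²)) = -15502*1/49761 + 106/(((2 + 6)*6241)) = -15502/49761 + 106/((8*6241)) = -15502/49761 + 106/49928 = -15502/49761 + 106*(1/49928) = -15502/49761 + 53/24964 = -384354595/1242233604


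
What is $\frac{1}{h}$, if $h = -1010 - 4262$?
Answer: $- \frac{1}{5272} \approx -0.00018968$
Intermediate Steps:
$h = -5272$
$\frac{1}{h} = \frac{1}{-5272} = - \frac{1}{5272}$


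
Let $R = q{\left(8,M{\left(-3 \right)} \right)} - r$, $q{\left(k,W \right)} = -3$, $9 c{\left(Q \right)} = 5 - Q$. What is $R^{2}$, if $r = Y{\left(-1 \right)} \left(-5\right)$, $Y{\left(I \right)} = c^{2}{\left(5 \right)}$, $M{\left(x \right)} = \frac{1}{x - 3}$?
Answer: $9$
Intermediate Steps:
$M{\left(x \right)} = \frac{1}{-3 + x}$
$c{\left(Q \right)} = \frac{5}{9} - \frac{Q}{9}$ ($c{\left(Q \right)} = \frac{5 - Q}{9} = \frac{5}{9} - \frac{Q}{9}$)
$Y{\left(I \right)} = 0$ ($Y{\left(I \right)} = \left(\frac{5}{9} - \frac{5}{9}\right)^{2} = 0^{2} = 0$)
$r = 0$ ($r = 0 \left(-5\right) = 0$)
$R = -3$ ($R = -3 - 0 = -3 + 0 = -3$)
$R^{2} = \left(-3\right)^{2} = 9$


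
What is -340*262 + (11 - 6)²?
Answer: -89055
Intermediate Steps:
-340*262 + (11 - 6)² = -89080 + 5² = -89080 + 25 = -89055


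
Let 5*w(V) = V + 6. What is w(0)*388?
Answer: 2328/5 ≈ 465.60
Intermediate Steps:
w(V) = 6/5 + V/5 (w(V) = (V + 6)/5 = (6 + V)/5 = 6/5 + V/5)
w(0)*388 = (6/5 + (1/5)*0)*388 = (6/5 + 0)*388 = (6/5)*388 = 2328/5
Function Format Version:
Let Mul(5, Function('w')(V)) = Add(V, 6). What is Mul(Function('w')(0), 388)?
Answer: Rational(2328, 5) ≈ 465.60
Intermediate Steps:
Function('w')(V) = Add(Rational(6, 5), Mul(Rational(1, 5), V)) (Function('w')(V) = Mul(Rational(1, 5), Add(V, 6)) = Mul(Rational(1, 5), Add(6, V)) = Add(Rational(6, 5), Mul(Rational(1, 5), V)))
Mul(Function('w')(0), 388) = Mul(Add(Rational(6, 5), Mul(Rational(1, 5), 0)), 388) = Mul(Add(Rational(6, 5), 0), 388) = Mul(Rational(6, 5), 388) = Rational(2328, 5)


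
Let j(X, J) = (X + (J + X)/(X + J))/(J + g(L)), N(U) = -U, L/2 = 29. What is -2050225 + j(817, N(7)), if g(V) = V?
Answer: -104560657/51 ≈ -2.0502e+6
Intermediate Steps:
L = 58 (L = 2*29 = 58)
j(X, J) = (1 + X)/(58 + J) (j(X, J) = (X + (J + X)/(X + J))/(J + 58) = (X + (J + X)/(J + X))/(58 + J) = (X + 1)/(58 + J) = (1 + X)/(58 + J))
-2050225 + j(817, N(7)) = -2050225 + (1 + 817)/(58 - 1*7) = -2050225 + 818/(58 - 7) = -2050225 + 818/51 = -104560657/51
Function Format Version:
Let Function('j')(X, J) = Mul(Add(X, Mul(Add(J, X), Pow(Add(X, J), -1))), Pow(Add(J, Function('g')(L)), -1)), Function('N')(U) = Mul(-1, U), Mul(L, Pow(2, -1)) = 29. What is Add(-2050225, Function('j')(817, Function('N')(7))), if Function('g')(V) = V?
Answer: Rational(-104560657, 51) ≈ -2.0502e+6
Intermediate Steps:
L = 58 (L = Mul(2, 29) = 58)
Function('j')(X, J) = Mul(Pow(Add(58, J), -1), Add(1, X)) (Function('j')(X, J) = Mul(Add(X, Mul(Add(J, X), Pow(Add(X, J), -1))), Pow(Add(J, 58), -1)) = Mul(Add(X, Mul(Add(J, X), Pow(Add(J, X), -1))), Pow(Add(58, J), -1)) = Mul(Add(X, 1), Pow(Add(58, J), -1)) = Mul(Add(1, X), Pow(Add(58, J), -1)) = Mul(Pow(Add(58, J), -1), Add(1, X)))
Add(-2050225, Function('j')(817, Function('N')(7))) = Add(-2050225, Mul(Pow(Add(58, Mul(-1, 7)), -1), Add(1, 817))) = Add(-2050225, Mul(Pow(Add(58, -7), -1), 818)) = Add(-2050225, Mul(Pow(51, -1), 818)) = Add(-2050225, Mul(Rational(1, 51), 818)) = Add(-2050225, Rational(818, 51)) = Rational(-104560657, 51)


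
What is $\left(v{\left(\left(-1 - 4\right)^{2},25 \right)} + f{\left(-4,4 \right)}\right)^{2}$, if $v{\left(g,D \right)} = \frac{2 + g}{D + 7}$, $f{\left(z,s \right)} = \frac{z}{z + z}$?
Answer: $\frac{1849}{1024} \approx 1.8057$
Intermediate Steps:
$f{\left(z,s \right)} = \frac{1}{2}$ ($f{\left(z,s \right)} = \frac{z}{2 z} = z \frac{1}{2 z} = \frac{1}{2}$)
$v{\left(g,D \right)} = \frac{2 + g}{7 + D}$
$\left(v{\left(\left(-1 - 4\right)^{2},25 \right)} + f{\left(-4,4 \right)}\right)^{2} = \left(\frac{2 + \left(-1 - 4\right)^{2}}{7 + 25} + \frac{1}{2}\right)^{2} = \left(\frac{2 + \left(-5\right)^{2}}{32} + \frac{1}{2}\right)^{2} = \left(\frac{2 + 25}{32} + \frac{1}{2}\right)^{2} = \left(\frac{1}{32} \cdot 27 + \frac{1}{2}\right)^{2} = \left(\frac{27}{32} + \frac{1}{2}\right)^{2} = \left(\frac{43}{32}\right)^{2} = \frac{1849}{1024}$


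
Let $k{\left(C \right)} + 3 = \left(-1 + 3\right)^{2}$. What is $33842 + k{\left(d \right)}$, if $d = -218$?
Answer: $33843$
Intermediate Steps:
$k{\left(C \right)} = 1$ ($k{\left(C \right)} = -3 + \left(-1 + 3\right)^{2} = -3 + 2^{2} = -3 + 4 = 1$)
$33842 + k{\left(d \right)} = 33842 + 1 = 33843$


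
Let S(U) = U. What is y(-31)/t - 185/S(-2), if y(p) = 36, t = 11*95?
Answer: 193397/2090 ≈ 92.534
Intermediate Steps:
t = 1045
y(-31)/t - 185/S(-2) = 36/1045 - 185/(-2) = 36*(1/1045) - 185*(-½) = 36/1045 + 185/2 = 193397/2090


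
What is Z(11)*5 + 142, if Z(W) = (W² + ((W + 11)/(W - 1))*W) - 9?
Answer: 823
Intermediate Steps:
Z(W) = -9 + W² + W*(11 + W)/(-1 + W) (Z(W) = (W² + ((11 + W)/(-1 + W))*W) - 9 = (W² + W*(11 + W)/(-1 + W)) - 9 = -9 + W² + W*(11 + W)/(-1 + W))
Z(11)*5 + 142 = ((9 + 11³ + 2*11)/(-1 + 11))*5 + 142 = ((9 + 1331 + 22)/10)*5 + 142 = ((⅒)*1362)*5 + 142 = (681/5)*5 + 142 = 681 + 142 = 823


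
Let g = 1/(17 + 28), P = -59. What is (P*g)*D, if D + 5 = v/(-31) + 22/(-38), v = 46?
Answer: 49088/5301 ≈ 9.2601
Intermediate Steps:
g = 1/45 ≈ 0.022222
D = -4160/589 (D = -5 + (46/(-31) + 22/(-38)) = -5 + (46*(-1/31) + 22*(-1/38)) = -5 + (-46/31 - 11/19) = -5 - 1215/589 = -4160/589 ≈ -7.0628)
(P*g)*D = -59*1/45*(-4160/589) = -59/45*(-4160/589) = 49088/5301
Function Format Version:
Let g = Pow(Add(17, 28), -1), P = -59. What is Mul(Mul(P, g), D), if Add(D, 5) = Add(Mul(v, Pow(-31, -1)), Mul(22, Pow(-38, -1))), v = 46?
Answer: Rational(49088, 5301) ≈ 9.2601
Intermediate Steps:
g = Rational(1, 45) (g = Pow(45, -1) = Rational(1, 45) ≈ 0.022222)
D = Rational(-4160, 589) (D = Add(-5, Add(Mul(46, Pow(-31, -1)), Mul(22, Pow(-38, -1)))) = Add(-5, Add(Mul(46, Rational(-1, 31)), Mul(22, Rational(-1, 38)))) = Add(-5, Add(Rational(-46, 31), Rational(-11, 19))) = Add(-5, Rational(-1215, 589)) = Rational(-4160, 589) ≈ -7.0628)
Mul(Mul(P, g), D) = Mul(Mul(-59, Rational(1, 45)), Rational(-4160, 589)) = Mul(Rational(-59, 45), Rational(-4160, 589)) = Rational(49088, 5301)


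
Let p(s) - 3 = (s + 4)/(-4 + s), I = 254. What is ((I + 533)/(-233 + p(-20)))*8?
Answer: -2361/86 ≈ -27.453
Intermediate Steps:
p(s) = 3 + (4 + s)/(-4 + s) (p(s) = 3 + (s + 4)/(-4 + s) = 3 + (4 + s)/(-4 + s))
((I + 533)/(-233 + p(-20)))*8 = ((254 + 533)/(-233 + 4*(-2 - 20)/(-4 - 20)))*8 = (787/(-233 + 4*(-22)/(-24)))*8 = (787/(-233 + 4*(-1/24)*(-22)))*8 = (787/(-233 + 11/3))*8 = (787/(-688/3))*8 = (787*(-3/688))*8 = -2361/688*8 = -2361/86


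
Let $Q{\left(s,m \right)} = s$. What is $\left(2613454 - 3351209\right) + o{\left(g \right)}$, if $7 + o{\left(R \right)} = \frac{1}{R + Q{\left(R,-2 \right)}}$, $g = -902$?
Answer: $- \frac{1330922649}{1804} \approx -7.3776 \cdot 10^{5}$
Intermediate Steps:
$o{\left(R \right)} = -7 + \frac{1}{2 R}$ ($o{\left(R \right)} = -7 + \frac{1}{R + R} = -7 + \frac{1}{2 R}$)
$\left(2613454 - 3351209\right) + o{\left(g \right)} = \left(2613454 - 3351209\right) - \left(7 - \frac{1}{2 \left(-902\right)}\right) = -737755 + \left(-7 + \frac{1}{2} \left(- \frac{1}{902}\right)\right) = -737755 - \frac{12629}{1804} = - \frac{1330922649}{1804}$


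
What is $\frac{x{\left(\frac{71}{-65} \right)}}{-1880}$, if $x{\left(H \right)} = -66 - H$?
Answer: $\frac{4219}{122200} \approx 0.034525$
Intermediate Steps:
$\frac{x{\left(\frac{71}{-65} \right)}}{-1880} = \frac{-66 - \frac{71}{-65}}{-1880} = \left(-66 - 71 \left(- \frac{1}{65}\right)\right) \left(- \frac{1}{1880}\right) = \left(-66 - - \frac{71}{65}\right) \left(- \frac{1}{1880}\right) = \left(-66 + \frac{71}{65}\right) \left(- \frac{1}{1880}\right) = \left(- \frac{4219}{65}\right) \left(- \frac{1}{1880}\right) = \frac{4219}{122200}$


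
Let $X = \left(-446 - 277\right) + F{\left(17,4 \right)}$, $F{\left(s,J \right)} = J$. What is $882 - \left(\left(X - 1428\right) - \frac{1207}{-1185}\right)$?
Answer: $\frac{3588158}{1185} \approx 3028.0$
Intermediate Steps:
$X = -719$ ($X = \left(-446 - 277\right) + 4 = -723 + 4 = -719$)
$882 - \left(\left(X - 1428\right) - \frac{1207}{-1185}\right) = 882 - \left(\left(-719 - 1428\right) - \frac{1207}{-1185}\right) = 882 - \left(-2147 - - \frac{1207}{1185}\right) = 882 - \left(-2147 + \frac{1207}{1185}\right) = 882 - - \frac{2542988}{1185} = 882 + \frac{2542988}{1185} = \frac{3588158}{1185}$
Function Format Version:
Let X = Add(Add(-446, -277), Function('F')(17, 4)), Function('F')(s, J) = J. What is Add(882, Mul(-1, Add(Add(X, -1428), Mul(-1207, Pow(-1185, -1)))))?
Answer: Rational(3588158, 1185) ≈ 3028.0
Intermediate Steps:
X = -719 (X = Add(Add(-446, -277), 4) = Add(-723, 4) = -719)
Add(882, Mul(-1, Add(Add(X, -1428), Mul(-1207, Pow(-1185, -1))))) = Add(882, Mul(-1, Add(Add(-719, -1428), Mul(-1207, Pow(-1185, -1))))) = Add(882, Mul(-1, Add(-2147, Mul(-1207, Rational(-1, 1185))))) = Add(882, Mul(-1, Add(-2147, Rational(1207, 1185)))) = Add(882, Mul(-1, Rational(-2542988, 1185))) = Add(882, Rational(2542988, 1185)) = Rational(3588158, 1185)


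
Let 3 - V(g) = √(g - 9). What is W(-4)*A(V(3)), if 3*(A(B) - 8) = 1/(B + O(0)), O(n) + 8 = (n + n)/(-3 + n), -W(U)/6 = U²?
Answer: 32*(-24*√6 + 119*I)/(√6 - 5*I) ≈ -762.84 - 2.5285*I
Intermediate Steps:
W(U) = -6*U²
V(g) = 3 - √(-9 + g) (V(g) = 3 - √(g - 9) = 3 - √(-9 + g))
O(n) = -8 + 2*n/(-3 + n) (O(n) = -8 + (n + n)/(-3 + n) = -8 + (2*n)/(-3 + n) = -8 + 2*n/(-3 + n))
A(B) = 8 + 1/(3*(-8 + B)) (A(B) = 8 + 1/(3*(B + 6*(4 - 1*0)/(-3 + 0))) = 8 + 1/(3*(B + 6*(4 + 0)/(-3))) = 8 + 1/(3*(B + 6*(-⅓)*4)) = 8 + 1/(3*(B - 8)) = 8 + 1/(3*(-8 + B)))
W(-4)*A(V(3)) = (-6*(-4)²)*((-191 + 24*(3 - √(-9 + 3)))/(3*(-8 + (3 - √(-9 + 3))))) = (-6*16)*((-191 + 24*(3 - √(-6)))/(3*(-8 + (3 - √(-6))))) = -32*(-191 + 24*(3 - I*√6))/(-8 + (3 - I*√6)) = -32*(-191 + (72 - 24*I*√6))/(-5 - I*√6) = -32*(-119 - 24*I*√6)/(-5 - I*√6)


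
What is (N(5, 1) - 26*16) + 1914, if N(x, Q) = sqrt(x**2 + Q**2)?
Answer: 1498 + sqrt(26) ≈ 1503.1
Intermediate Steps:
N(x, Q) = sqrt(Q**2 + x**2)
(N(5, 1) - 26*16) + 1914 = (sqrt(1**2 + 5**2) - 26*16) + 1914 = (sqrt(1 + 25) - 416) + 1914 = (sqrt(26) - 416) + 1914 = (-416 + sqrt(26)) + 1914 = 1498 + sqrt(26)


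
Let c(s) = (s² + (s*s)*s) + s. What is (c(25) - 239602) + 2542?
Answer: -220785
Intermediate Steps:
c(s) = s + s² + s³ (c(s) = (s² + s²*s) + s = (s² + s³) + s = s + s² + s³)
(c(25) - 239602) + 2542 = (25*(1 + 25 + 25²) - 239602) + 2542 = (25*(1 + 25 + 625) - 239602) + 2542 = (25*651 - 239602) + 2542 = (16275 - 239602) + 2542 = -223327 + 2542 = -220785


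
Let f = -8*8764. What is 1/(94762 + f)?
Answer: 1/24650 ≈ 4.0568e-5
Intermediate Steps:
f = -70112
1/(94762 + f) = 1/(94762 - 70112) = 1/24650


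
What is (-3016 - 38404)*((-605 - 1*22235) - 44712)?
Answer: 2798003840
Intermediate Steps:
(-3016 - 38404)*((-605 - 1*22235) - 44712) = -41420*((-605 - 22235) - 44712) = -41420*(-22840 - 44712) = -41420*(-67552) = 2798003840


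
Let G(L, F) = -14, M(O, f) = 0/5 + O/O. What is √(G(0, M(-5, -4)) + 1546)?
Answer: 2*√383 ≈ 39.141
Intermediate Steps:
M(O, f) = 1 (M(O, f) = 0*(⅕) + 1 = 0 + 1 = 1)
√(G(0, M(-5, -4)) + 1546) = √(-14 + 1546) = √1532 = 2*√383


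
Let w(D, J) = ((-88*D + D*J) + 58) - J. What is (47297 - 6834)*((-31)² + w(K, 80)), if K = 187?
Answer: -22537891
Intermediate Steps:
w(D, J) = 58 - J - 88*D + D*J (w(D, J) = (58 - 88*D + D*J) - J = 58 - J - 88*D + D*J)
(47297 - 6834)*((-31)² + w(K, 80)) = (47297 - 6834)*((-31)² + (58 - 1*80 - 88*187 + 187*80)) = 40463*(961 + (58 - 80 - 16456 + 14960)) = 40463*(961 - 1518) = 40463*(-557) = -22537891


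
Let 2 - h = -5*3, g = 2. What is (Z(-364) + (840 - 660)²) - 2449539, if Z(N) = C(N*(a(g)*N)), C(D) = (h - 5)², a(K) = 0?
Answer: -2416995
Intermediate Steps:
h = 17 (h = 2 - (-5)*3 = 2 - 1*(-15) = 2 + 15 = 17)
C(D) = 144 (C(D) = (17 - 5)² = 12² = 144)
Z(N) = 144
(Z(-364) + (840 - 660)²) - 2449539 = (144 + (840 - 660)²) - 2449539 = (144 + 180²) - 2449539 = (144 + 32400) - 2449539 = 32544 - 2449539 = -2416995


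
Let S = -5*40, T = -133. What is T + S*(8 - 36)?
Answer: 5467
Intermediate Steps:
S = -200
T + S*(8 - 36) = -133 - 200*(8 - 36) = -133 - 200*(-28) = -133 + 5600 = 5467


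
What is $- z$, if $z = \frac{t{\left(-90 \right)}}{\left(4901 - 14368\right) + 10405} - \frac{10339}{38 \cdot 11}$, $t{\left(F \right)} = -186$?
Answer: $\frac{4887865}{196042} \approx 24.933$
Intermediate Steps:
$z = - \frac{4887865}{196042}$ ($z = - \frac{186}{\left(4901 - 14368\right) + 10405} - \frac{10339}{38 \cdot 11} = - \frac{186}{-9467 + 10405} - \frac{10339}{418} = - \frac{186}{938} - \frac{10339}{418} = \left(-186\right) \frac{1}{938} - \frac{10339}{418} = - \frac{93}{469} - \frac{10339}{418} = - \frac{4887865}{196042} \approx -24.933$)
$- z = \left(-1\right) \left(- \frac{4887865}{196042}\right) = \frac{4887865}{196042}$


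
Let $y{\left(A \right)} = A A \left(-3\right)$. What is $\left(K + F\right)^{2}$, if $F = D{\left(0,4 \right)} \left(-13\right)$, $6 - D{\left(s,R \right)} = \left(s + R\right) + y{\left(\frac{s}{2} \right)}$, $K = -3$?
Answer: $841$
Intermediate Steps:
$y{\left(A \right)} = - 3 A^{2}$ ($y{\left(A \right)} = A^{2} \left(-3\right) = - 3 A^{2}$)
$D{\left(s,R \right)} = 6 - R - s + \frac{3 s^{2}}{4}$ ($D{\left(s,R \right)} = 6 - \left(\left(s + R\right) - 3 \left(\frac{s}{2}\right)^{2}\right) = 6 - \left(\left(R + s\right) - 3 \left(s \frac{1}{2}\right)^{2}\right) = 6 - \left(\left(R + s\right) - 3 \left(\frac{s}{2}\right)^{2}\right) = 6 - \left(\left(R + s\right) - 3 \frac{s^{2}}{4}\right) = 6 - \left(\left(R + s\right) - \frac{3 s^{2}}{4}\right) = 6 - \left(R + s - \frac{3 s^{2}}{4}\right) = 6 - R - s + \frac{3 s^{2}}{4}$)
$F = -26$ ($F = \left(6 - 4 - 0 + \frac{3 \cdot 0^{2}}{4}\right) \left(-13\right) = \left(6 - 4 + 0 + \frac{3}{4} \cdot 0\right) \left(-13\right) = \left(6 - 4 + 0 + 0\right) \left(-13\right) = 2 \left(-13\right) = -26$)
$\left(K + F\right)^{2} = \left(-3 - 26\right)^{2} = \left(-29\right)^{2} = 841$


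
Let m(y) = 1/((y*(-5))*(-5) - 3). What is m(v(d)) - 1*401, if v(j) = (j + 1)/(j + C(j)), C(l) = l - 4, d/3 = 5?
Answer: -64548/161 ≈ -400.92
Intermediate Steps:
d = 15 (d = 3*5 = 15)
C(l) = -4 + l
v(j) = (1 + j)/(-4 + 2*j) (v(j) = (j + 1)/(j + (-4 + j)) = (1 + j)/(-4 + 2*j))
m(y) = 1/(-3 + 25*y) (m(y) = 1/(-5*y*(-5) - 3) = 1/(25*y - 3) = 1/(-3 + 25*y))
m(v(d)) - 1*401 = 1/(-3 + 25*((1 + 15)/(2*(-2 + 15)))) - 1*401 = 1/(-3 + 25*((½)*16/13)) - 401 = 1/(-3 + 25*((½)*(1/13)*16)) - 401 = 1/(-3 + 25*(8/13)) - 401 = 1/(-3 + 200/13) - 401 = 1/(161/13) - 401 = 13/161 - 401 = -64548/161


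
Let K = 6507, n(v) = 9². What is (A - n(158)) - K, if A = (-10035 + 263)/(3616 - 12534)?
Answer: -4195858/637 ≈ -6586.9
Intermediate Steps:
n(v) = 81
A = 698/637 (A = -9772/(-8918) = -9772*(-1/8918) = 698/637 ≈ 1.0958)
(A - n(158)) - K = (698/637 - 1*81) - 1*6507 = (698/637 - 81) - 6507 = -50899/637 - 6507 = -4195858/637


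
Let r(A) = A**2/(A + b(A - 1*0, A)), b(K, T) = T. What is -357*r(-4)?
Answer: 714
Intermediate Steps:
r(A) = A/2 (r(A) = A**2/(A + A) = A**2/((2*A)) = (1/(2*A))*A**2 = A/2)
-357*r(-4) = -357*(-4)/2 = -357*(-2) = 714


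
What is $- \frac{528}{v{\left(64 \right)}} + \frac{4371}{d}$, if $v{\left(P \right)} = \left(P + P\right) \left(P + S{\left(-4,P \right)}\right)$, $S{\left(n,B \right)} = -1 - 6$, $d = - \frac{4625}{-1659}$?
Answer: $\frac{1102175453}{703000} \approx 1567.8$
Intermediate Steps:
$d = \frac{4625}{1659}$ ($d = \left(-4625\right) \left(- \frac{1}{1659}\right) = \frac{4625}{1659} \approx 2.7878$)
$S{\left(n,B \right)} = -7$ ($S{\left(n,B \right)} = -1 - 6 = -7$)
$v{\left(P \right)} = 2 P \left(-7 + P\right)$ ($v{\left(P \right)} = \left(P + P\right) \left(P - 7\right) = 2 P \left(-7 + P\right)$)
$- \frac{528}{v{\left(64 \right)}} + \frac{4371}{d} = - \frac{528}{2 \cdot 64 \left(-7 + 64\right)} + \frac{4371}{\frac{4625}{1659}} = - \frac{528}{2 \cdot 64 \cdot 57} + 4371 \cdot \frac{1659}{4625} = - \frac{528}{7296} + \frac{7251489}{4625} = \left(-528\right) \frac{1}{7296} + \frac{7251489}{4625} = - \frac{11}{152} + \frac{7251489}{4625} = \frac{1102175453}{703000}$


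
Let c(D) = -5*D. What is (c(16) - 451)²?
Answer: 281961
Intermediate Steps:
(c(16) - 451)² = (-5*16 - 451)² = (-80 - 451)² = (-531)² = 281961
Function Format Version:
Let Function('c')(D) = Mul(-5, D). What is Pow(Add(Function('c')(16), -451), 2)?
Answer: 281961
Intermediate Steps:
Pow(Add(Function('c')(16), -451), 2) = Pow(Add(Mul(-5, 16), -451), 2) = Pow(Add(-80, -451), 2) = Pow(-531, 2) = 281961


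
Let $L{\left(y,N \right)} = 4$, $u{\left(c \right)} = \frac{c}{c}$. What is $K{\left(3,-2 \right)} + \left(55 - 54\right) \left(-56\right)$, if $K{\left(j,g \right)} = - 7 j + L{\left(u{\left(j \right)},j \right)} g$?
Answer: $-85$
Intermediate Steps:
$u{\left(c \right)} = 1$
$K{\left(j,g \right)} = - 7 j + 4 g$
$K{\left(3,-2 \right)} + \left(55 - 54\right) \left(-56\right) = \left(\left(-7\right) 3 + 4 \left(-2\right)\right) + \left(55 - 54\right) \left(-56\right) = \left(-21 - 8\right) + \left(55 - 54\right) \left(-56\right) = -29 + 1 \left(-56\right) = -29 - 56 = -85$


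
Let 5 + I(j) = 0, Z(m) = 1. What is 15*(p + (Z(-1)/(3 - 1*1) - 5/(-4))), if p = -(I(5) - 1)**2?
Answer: -2055/4 ≈ -513.75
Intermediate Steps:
I(j) = -5 (I(j) = -5 + 0 = -5)
p = -36 (p = -(-5 - 1)**2 = -1*(-6)**2 = -1*36 = -36)
15*(p + (Z(-1)/(3 - 1*1) - 5/(-4))) = 15*(-36 + (1/(3 - 1*1) - 5/(-4))) = 15*(-36 + (1/(3 - 1) - 5*(-1/4))) = 15*(-36 + (1/2 + 5/4)) = 15*(-36 + 7/4) = 15*(-137/4) = -2055/4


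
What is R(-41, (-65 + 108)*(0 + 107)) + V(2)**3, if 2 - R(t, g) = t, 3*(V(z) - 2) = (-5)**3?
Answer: -1683998/27 ≈ -62370.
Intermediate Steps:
V(z) = -119/3 (V(z) = 2 + (1/3)*(-5)**3 = 2 + (1/3)*(-125) = 2 - 125/3 = -119/3)
R(t, g) = 2 - t
R(-41, (-65 + 108)*(0 + 107)) + V(2)**3 = (2 - 1*(-41)) + (-119/3)**3 = (2 + 41) - 1685159/27 = 43 - 1685159/27 = -1683998/27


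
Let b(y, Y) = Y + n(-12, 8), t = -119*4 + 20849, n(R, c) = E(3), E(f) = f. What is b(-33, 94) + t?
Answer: 20470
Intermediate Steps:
n(R, c) = 3
t = 20373 (t = -17*28 + 20849 = -476 + 20849 = 20373)
b(y, Y) = 3 + Y (b(y, Y) = Y + 3 = 3 + Y)
b(-33, 94) + t = (3 + 94) + 20373 = 97 + 20373 = 20470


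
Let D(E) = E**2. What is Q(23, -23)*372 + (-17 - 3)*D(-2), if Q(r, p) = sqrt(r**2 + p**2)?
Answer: -80 + 8556*sqrt(2) ≈ 12020.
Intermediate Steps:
Q(r, p) = sqrt(p**2 + r**2)
Q(23, -23)*372 + (-17 - 3)*D(-2) = sqrt((-23)**2 + 23**2)*372 + (-17 - 3)*(-2)**2 = sqrt(529 + 529)*372 - 20*4 = sqrt(1058)*372 - 80 = (23*sqrt(2))*372 - 80 = 8556*sqrt(2) - 80 = -80 + 8556*sqrt(2)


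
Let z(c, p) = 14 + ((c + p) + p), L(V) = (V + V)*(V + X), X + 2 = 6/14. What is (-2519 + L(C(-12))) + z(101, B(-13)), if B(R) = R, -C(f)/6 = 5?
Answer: -3750/7 ≈ -535.71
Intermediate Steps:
C(f) = -30 (C(f) = -6*5 = -30)
X = -11/7 (X = -2 + 6/14 = -2 + 6*(1/14) = -2 + 3/7 = -11/7 ≈ -1.5714)
L(V) = 2*V*(-11/7 + V) (L(V) = (V + V)*(V - 11/7) = (2*V)*(-11/7 + V) = 2*V*(-11/7 + V))
z(c, p) = 14 + c + 2*p (z(c, p) = 14 + (c + 2*p) = 14 + c + 2*p)
(-2519 + L(C(-12))) + z(101, B(-13)) = (-2519 + (2/7)*(-30)*(-11 + 7*(-30))) + (14 + 101 + 2*(-13)) = (-2519 + (2/7)*(-30)*(-11 - 210)) + (14 + 101 - 26) = (-2519 + (2/7)*(-30)*(-221)) + 89 = (-2519 + 13260/7) + 89 = -4373/7 + 89 = -3750/7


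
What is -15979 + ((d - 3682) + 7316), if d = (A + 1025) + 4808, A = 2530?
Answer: -3982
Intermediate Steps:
d = 8363 (d = (2530 + 1025) + 4808 = 3555 + 4808 = 8363)
-15979 + ((d - 3682) + 7316) = -15979 + ((8363 - 3682) + 7316) = -15979 + (4681 + 7316) = -15979 + 11997 = -3982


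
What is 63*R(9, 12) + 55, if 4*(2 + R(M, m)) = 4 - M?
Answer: -599/4 ≈ -149.75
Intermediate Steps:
R(M, m) = -1 - M/4 (R(M, m) = -2 + (4 - M)/4 = -2 + (1 - M/4) = -1 - M/4)
63*R(9, 12) + 55 = 63*(-1 - ¼*9) + 55 = 63*(-1 - 9/4) + 55 = 63*(-13/4) + 55 = -819/4 + 55 = -599/4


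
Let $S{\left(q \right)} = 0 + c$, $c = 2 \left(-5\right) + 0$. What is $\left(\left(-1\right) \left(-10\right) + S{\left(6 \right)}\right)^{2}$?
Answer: $0$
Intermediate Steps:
$c = -10$ ($c = -10 + 0 = -10$)
$S{\left(q \right)} = -10$ ($S{\left(q \right)} = 0 - 10 = -10$)
$\left(\left(-1\right) \left(-10\right) + S{\left(6 \right)}\right)^{2} = \left(\left(-1\right) \left(-10\right) - 10\right)^{2} = \left(10 - 10\right)^{2} = 0^{2} = 0$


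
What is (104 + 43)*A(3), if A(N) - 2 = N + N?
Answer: 1176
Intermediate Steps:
A(N) = 2 + 2*N (A(N) = 2 + (N + N) = 2 + 2*N)
(104 + 43)*A(3) = (104 + 43)*(2 + 2*3) = 147*(2 + 6) = 147*8 = 1176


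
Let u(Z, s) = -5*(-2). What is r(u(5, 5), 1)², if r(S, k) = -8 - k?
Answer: 81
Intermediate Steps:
u(Z, s) = 10
r(u(5, 5), 1)² = (-8 - 1*1)² = (-8 - 1)² = (-9)² = 81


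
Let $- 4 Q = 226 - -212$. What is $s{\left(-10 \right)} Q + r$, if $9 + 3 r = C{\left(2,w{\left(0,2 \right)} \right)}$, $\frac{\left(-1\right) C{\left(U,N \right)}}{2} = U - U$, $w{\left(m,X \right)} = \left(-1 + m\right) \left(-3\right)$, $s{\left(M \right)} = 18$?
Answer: $-1974$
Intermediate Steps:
$Q = - \frac{219}{2}$ ($Q = - \frac{226 - -212}{4} = - \frac{226 + 212}{4} = \left(- \frac{1}{4}\right) 438 = - \frac{219}{2} \approx -109.5$)
$w{\left(m,X \right)} = 3 - 3 m$
$C{\left(U,N \right)} = 0$ ($C{\left(U,N \right)} = - 2 \left(U - U\right) = \left(-2\right) 0 = 0$)
$r = -3$ ($r = -3 + \frac{1}{3} \cdot 0 = -3 + 0 = -3$)
$s{\left(-10 \right)} Q + r = 18 \left(- \frac{219}{2}\right) - 3 = -1971 - 3 = -1974$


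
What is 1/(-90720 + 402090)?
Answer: 1/311370 ≈ 3.2116e-6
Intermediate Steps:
1/(-90720 + 402090) = 1/311370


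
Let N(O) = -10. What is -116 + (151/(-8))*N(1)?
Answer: 291/4 ≈ 72.750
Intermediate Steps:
-116 + (151/(-8))*N(1) = -116 + (151/(-8))*(-10) = -116 + (151*(-⅛))*(-10) = -116 - 151/8*(-10) = -116 + 755/4 = 291/4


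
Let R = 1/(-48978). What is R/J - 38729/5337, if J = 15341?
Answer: -3233318527931/445563298314 ≈ -7.2567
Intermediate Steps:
R = -1/48978 ≈ -2.0417e-5
R/J - 38729/5337 = -1/48978/15341 - 38729/5337 = -1/48978*1/15341 - 38729*1/5337 = -1/751371498 - 38729/5337 = -3233318527931/445563298314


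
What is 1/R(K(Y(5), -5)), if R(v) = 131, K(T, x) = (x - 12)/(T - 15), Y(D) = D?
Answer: 1/131 ≈ 0.0076336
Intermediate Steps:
K(T, x) = (-12 + x)/(-15 + T)
1/R(K(Y(5), -5)) = 1/131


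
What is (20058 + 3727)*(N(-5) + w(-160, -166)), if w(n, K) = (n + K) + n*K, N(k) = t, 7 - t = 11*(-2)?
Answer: 624665455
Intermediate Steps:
t = 29 (t = 7 - 11*(-2) = 7 - 1*(-22) = 7 + 22 = 29)
N(k) = 29
w(n, K) = K + n + K*n (w(n, K) = (K + n) + K*n = K + n + K*n)
(20058 + 3727)*(N(-5) + w(-160, -166)) = (20058 + 3727)*(29 + (-166 - 160 - 166*(-160))) = 23785*(29 + (-166 - 160 + 26560)) = 23785*(29 + 26234) = 23785*26263 = 624665455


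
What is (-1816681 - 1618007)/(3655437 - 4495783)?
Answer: 1717344/420173 ≈ 4.0872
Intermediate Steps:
(-1816681 - 1618007)/(3655437 - 4495783) = -3434688/(-840346) = -3434688*(-1/840346) = 1717344/420173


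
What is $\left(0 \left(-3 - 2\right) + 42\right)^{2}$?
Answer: $1764$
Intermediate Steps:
$\left(0 \left(-3 - 2\right) + 42\right)^{2} = \left(0 \left(-5\right) + 42\right)^{2} = \left(0 + 42\right)^{2} = 42^{2} = 1764$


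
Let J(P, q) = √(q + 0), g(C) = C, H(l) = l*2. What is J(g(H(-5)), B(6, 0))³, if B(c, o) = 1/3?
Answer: √3/9 ≈ 0.19245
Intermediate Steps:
H(l) = 2*l
B(c, o) = ⅓
J(P, q) = √q
J(g(H(-5)), B(6, 0))³ = (√(⅓))³ = (√3/3)³ = √3/9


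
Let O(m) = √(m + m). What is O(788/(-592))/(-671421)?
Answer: -I*√14578/49685154 ≈ -2.4301e-6*I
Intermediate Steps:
O(m) = √2*√m (O(m) = √(2*m) = √2*√m)
O(788/(-592))/(-671421) = (√2*√(788/(-592)))/(-671421) = (√2*√(788*(-1/592)))*(-1/671421) = (√2*√(-197/148))*(-1/671421) = (√2*(I*√7289/74))*(-1/671421) = (I*√14578/74)*(-1/671421) = -I*√14578/49685154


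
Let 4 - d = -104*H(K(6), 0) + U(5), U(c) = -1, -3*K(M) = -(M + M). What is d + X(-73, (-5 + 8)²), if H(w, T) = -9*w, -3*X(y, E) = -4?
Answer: -11213/3 ≈ -3737.7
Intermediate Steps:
K(M) = 2*M/3 (K(M) = -(-1)*(M + M)/3 = -(-1)*2*M/3 = -(-2)*M/3 = 2*M/3)
X(y, E) = 4/3 (X(y, E) = -⅓*(-4) = 4/3)
d = -3739 (d = 4 - (-(-936)*(⅔)*6 - 1) = 4 - (-(-936)*4 - 1) = 4 - (-104*(-36) - 1) = 4 - (3744 - 1) = 4 - 1*3743 = 4 - 3743 = -3739)
d + X(-73, (-5 + 8)²) = -3739 + 4/3 = -11213/3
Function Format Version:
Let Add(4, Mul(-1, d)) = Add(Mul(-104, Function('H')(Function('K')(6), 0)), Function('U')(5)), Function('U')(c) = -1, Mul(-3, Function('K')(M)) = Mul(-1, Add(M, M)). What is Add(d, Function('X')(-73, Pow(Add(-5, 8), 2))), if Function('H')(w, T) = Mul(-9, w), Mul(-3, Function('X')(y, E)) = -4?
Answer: Rational(-11213, 3) ≈ -3737.7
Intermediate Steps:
Function('K')(M) = Mul(Rational(2, 3), M) (Function('K')(M) = Mul(Rational(-1, 3), Mul(-1, Add(M, M))) = Mul(Rational(-1, 3), Mul(-1, Mul(2, M))) = Mul(Rational(-1, 3), Mul(-2, M)) = Mul(Rational(2, 3), M))
Function('X')(y, E) = Rational(4, 3) (Function('X')(y, E) = Mul(Rational(-1, 3), -4) = Rational(4, 3))
d = -3739 (d = Add(4, Mul(-1, Add(Mul(-104, Mul(-9, Mul(Rational(2, 3), 6))), -1))) = Add(4, Mul(-1, Add(Mul(-104, Mul(-9, 4)), -1))) = Add(4, Mul(-1, Add(Mul(-104, -36), -1))) = Add(4, Mul(-1, Add(3744, -1))) = Add(4, Mul(-1, 3743)) = Add(4, -3743) = -3739)
Add(d, Function('X')(-73, Pow(Add(-5, 8), 2))) = Add(-3739, Rational(4, 3)) = Rational(-11213, 3)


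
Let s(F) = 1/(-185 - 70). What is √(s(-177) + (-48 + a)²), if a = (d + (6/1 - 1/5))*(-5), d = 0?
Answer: √385532970/255 ≈ 77.000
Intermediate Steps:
s(F) = -1/255 (s(F) = 1/(-255) = -1/255)
a = -29 (a = (0 + (6/1 - 1/5))*(-5) = (0 + (6*1 - 1*⅕))*(-5) = (0 + (6 - ⅕))*(-5) = (0 + 29/5)*(-5) = (29/5)*(-5) = -29)
√(s(-177) + (-48 + a)²) = √(-1/255 + (-48 - 29)²) = √(-1/255 + (-77)²) = √(-1/255 + 5929) = √(1511894/255) = √385532970/255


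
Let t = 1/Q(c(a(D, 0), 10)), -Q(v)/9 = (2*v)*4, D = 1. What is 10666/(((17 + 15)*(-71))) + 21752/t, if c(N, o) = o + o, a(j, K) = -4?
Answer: -35582797013/1136 ≈ -3.1323e+7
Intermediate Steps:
c(N, o) = 2*o
Q(v) = -72*v (Q(v) = -9*2*v*4 = -72*v)
t = -1/1440 (t = 1/(-144*10) = 1/(-72*20) = 1/(-1440) = -1/1440 ≈ -0.00069444)
10666/(((17 + 15)*(-71))) + 21752/t = 10666/(((17 + 15)*(-71))) + 21752/(-1/1440) = 10666/((32*(-71))) + 21752*(-1440) = 10666/(-2272) - 31322880 = 10666*(-1/2272) - 31322880 = -5333/1136 - 31322880 = -35582797013/1136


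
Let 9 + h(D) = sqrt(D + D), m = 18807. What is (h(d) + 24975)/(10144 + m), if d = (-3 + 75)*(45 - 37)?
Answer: 24966/28951 + 24*sqrt(2)/28951 ≈ 0.86353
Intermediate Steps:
d = 576 (d = 72*8 = 576)
h(D) = -9 + sqrt(2)*sqrt(D) (h(D) = -9 + sqrt(D + D) = -9 + sqrt(2*D) = -9 + sqrt(2)*sqrt(D))
(h(d) + 24975)/(10144 + m) = ((-9 + sqrt(2)*sqrt(576)) + 24975)/(10144 + 18807) = ((-9 + sqrt(2)*24) + 24975)/28951 = ((-9 + 24*sqrt(2)) + 24975)*(1/28951) = (24966 + 24*sqrt(2))*(1/28951) = 24966/28951 + 24*sqrt(2)/28951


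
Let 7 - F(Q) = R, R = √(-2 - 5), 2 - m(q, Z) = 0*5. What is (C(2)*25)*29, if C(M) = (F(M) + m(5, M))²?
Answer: 53650 - 13050*I*√7 ≈ 53650.0 - 34527.0*I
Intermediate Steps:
m(q, Z) = 2 (m(q, Z) = 2 - 0*5 = 2 - 1*0 = 2 + 0 = 2)
R = I*√7 (R = √(-7) = I*√7 ≈ 2.6458*I)
F(Q) = 7 - I*√7
C(M) = (9 - I*√7)² (C(M) = ((7 - I*√7) + 2)² = (9 - I*√7)²)
(C(2)*25)*29 = ((9 - I*√7)²*25)*29 = (25*(9 - I*√7)²)*29 = 725*(9 - I*√7)²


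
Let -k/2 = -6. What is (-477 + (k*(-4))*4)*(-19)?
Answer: 12711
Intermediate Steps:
k = 12 (k = -2*(-6) = 12)
(-477 + (k*(-4))*4)*(-19) = (-477 + (12*(-4))*4)*(-19) = (-477 - 48*4)*(-19) = (-477 - 192)*(-19) = -669*(-19) = 12711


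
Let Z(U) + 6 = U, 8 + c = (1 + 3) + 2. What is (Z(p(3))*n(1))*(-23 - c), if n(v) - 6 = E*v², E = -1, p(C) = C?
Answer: 315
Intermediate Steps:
c = -2 (c = -8 + ((1 + 3) + 2) = -8 + (4 + 2) = -8 + 6 = -2)
n(v) = 6 - v²
Z(U) = -6 + U
(Z(p(3))*n(1))*(-23 - c) = ((-6 + 3)*(6 - 1*1²))*(-23 - 1*(-2)) = (-3*(6 - 1*1))*(-23 + 2) = -3*(6 - 1)*(-21) = -3*5*(-21) = -15*(-21) = 315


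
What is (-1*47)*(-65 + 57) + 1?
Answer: 377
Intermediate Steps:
(-1*47)*(-65 + 57) + 1 = -47*(-8) + 1 = 376 + 1 = 377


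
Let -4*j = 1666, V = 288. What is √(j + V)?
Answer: I*√514/2 ≈ 11.336*I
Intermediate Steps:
j = -833/2 (j = -¼*1666 = -833/2 ≈ -416.50)
√(j + V) = √(-833/2 + 288) = √(-257/2) = I*√514/2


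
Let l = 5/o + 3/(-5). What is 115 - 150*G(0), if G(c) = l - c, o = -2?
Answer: 580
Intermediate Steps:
l = -31/10 (l = 5/(-2) + 3/(-5) = 5*(-1/2) + 3*(-1/5) = -5/2 - 3/5 = -31/10 ≈ -3.1000)
G(c) = -31/10 - c
115 - 150*G(0) = 115 - 150*(-31/10 - 1*0) = 115 - 150*(-31/10 + 0) = 115 - 150*(-31/10) = 115 + 465 = 580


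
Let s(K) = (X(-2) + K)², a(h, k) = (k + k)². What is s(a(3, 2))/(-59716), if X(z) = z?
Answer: -49/14929 ≈ -0.0032822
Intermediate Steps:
a(h, k) = 4*k² (a(h, k) = (2*k)² = 4*k²)
s(K) = (-2 + K)²
s(a(3, 2))/(-59716) = (-2 + 4*2²)²/(-59716) = (-2 + 4*4)²*(-1/59716) = (-2 + 16)²*(-1/59716) = 14²*(-1/59716) = 196*(-1/59716) = -49/14929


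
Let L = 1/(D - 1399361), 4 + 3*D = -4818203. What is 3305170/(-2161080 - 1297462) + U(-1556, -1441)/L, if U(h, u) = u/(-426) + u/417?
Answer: 52740400141000/240368669 ≈ 2.1941e+5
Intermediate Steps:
D = -1606069 (D = -4/3 + (⅓)*(-4818203) = -4/3 - 4818203/3 = -1606069)
U(h, u) = u/19738 (U(h, u) = u*(-1/426) + u*(1/417) = -u/426 + u/417 = u/19738)
L = -1/3005430 (L = 1/(-1606069 - 1399361) = 1/(-3005430) = -1/3005430 ≈ -3.3273e-7)
3305170/(-2161080 - 1297462) + U(-1556, -1441)/L = 3305170/(-2161080 - 1297462) + ((1/19738)*(-1441))/(-1/3005430) = 3305170/(-3458542) - 1441/19738*(-3005430) = 3305170*(-1/3458542) + 30498765/139 = -1652585/1729271 + 30498765/139 = 52740400141000/240368669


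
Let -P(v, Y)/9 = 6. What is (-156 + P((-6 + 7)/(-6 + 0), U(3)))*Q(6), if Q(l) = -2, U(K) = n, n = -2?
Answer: 420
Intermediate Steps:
U(K) = -2
P(v, Y) = -54 (P(v, Y) = -9*6 = -54)
(-156 + P((-6 + 7)/(-6 + 0), U(3)))*Q(6) = (-156 - 54)*(-2) = -210*(-2) = 420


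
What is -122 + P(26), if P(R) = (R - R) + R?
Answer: -96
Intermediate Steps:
P(R) = R (P(R) = 0 + R = R)
-122 + P(26) = -122 + 26 = -96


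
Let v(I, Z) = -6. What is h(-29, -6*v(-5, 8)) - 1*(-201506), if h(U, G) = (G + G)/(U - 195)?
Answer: 5642159/28 ≈ 2.0151e+5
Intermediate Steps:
h(U, G) = 2*G/(-195 + U) (h(U, G) = (2*G)/(-195 + U) = 2*G/(-195 + U))
h(-29, -6*v(-5, 8)) - 1*(-201506) = 2*(-6*(-6))/(-195 - 29) - 1*(-201506) = 2*36/(-224) + 201506 = 2*36*(-1/224) + 201506 = -9/28 + 201506 = 5642159/28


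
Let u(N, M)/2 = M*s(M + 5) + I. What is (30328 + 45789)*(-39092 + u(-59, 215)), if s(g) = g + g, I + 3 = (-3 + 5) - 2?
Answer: 11425313934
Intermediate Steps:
I = -3 (I = -3 + ((-3 + 5) - 2) = -3 + (2 - 2) = -3 + 0 = -3)
s(g) = 2*g
u(N, M) = -6 + 2*M*(10 + 2*M) (u(N, M) = 2*(M*(2*(M + 5)) - 3) = 2*(M*(2*(5 + M)) - 3) = 2*(M*(10 + 2*M) - 3) = 2*(-3 + M*(10 + 2*M)) = -6 + 2*M*(10 + 2*M))
(30328 + 45789)*(-39092 + u(-59, 215)) = (30328 + 45789)*(-39092 + (-6 + 4*215*(5 + 215))) = 76117*(-39092 + (-6 + 4*215*220)) = 76117*(-39092 + (-6 + 189200)) = 76117*(-39092 + 189194) = 76117*150102 = 11425313934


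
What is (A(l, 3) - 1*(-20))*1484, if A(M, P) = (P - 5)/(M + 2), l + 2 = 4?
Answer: 28938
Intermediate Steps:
l = 2 (l = -2 + 4 = 2)
A(M, P) = (-5 + P)/(2 + M)
(A(l, 3) - 1*(-20))*1484 = ((-5 + 3)/(2 + 2) - 1*(-20))*1484 = (-2/4 + 20)*1484 = ((¼)*(-2) + 20)*1484 = (-½ + 20)*1484 = (39/2)*1484 = 28938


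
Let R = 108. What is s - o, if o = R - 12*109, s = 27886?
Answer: 29086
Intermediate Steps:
o = -1200 (o = 108 - 12*109 = 108 - 1308 = -1200)
s - o = 27886 - 1*(-1200) = 27886 + 1200 = 29086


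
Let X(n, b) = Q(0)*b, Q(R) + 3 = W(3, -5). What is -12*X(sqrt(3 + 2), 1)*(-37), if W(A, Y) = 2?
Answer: -444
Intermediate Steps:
Q(R) = -1 (Q(R) = -3 + 2 = -1)
X(n, b) = -b
-12*X(sqrt(3 + 2), 1)*(-37) = -(-12)*(-37) = -12*(-1)*(-37) = 12*(-37) = -444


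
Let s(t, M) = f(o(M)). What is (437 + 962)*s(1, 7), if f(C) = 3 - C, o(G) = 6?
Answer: -4197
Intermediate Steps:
s(t, M) = -3 (s(t, M) = 3 - 1*6 = 3 - 6 = -3)
(437 + 962)*s(1, 7) = (437 + 962)*(-3) = 1399*(-3) = -4197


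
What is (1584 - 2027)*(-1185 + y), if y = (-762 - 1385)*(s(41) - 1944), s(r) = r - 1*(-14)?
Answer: -1796142614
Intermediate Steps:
s(r) = 14 + r (s(r) = r + 14 = 14 + r)
y = 4055683 (y = (-762 - 1385)*((14 + 41) - 1944) = -2147*(55 - 1944) = -2147*(-1889) = 4055683)
(1584 - 2027)*(-1185 + y) = (1584 - 2027)*(-1185 + 4055683) = -443*4054498 = -1796142614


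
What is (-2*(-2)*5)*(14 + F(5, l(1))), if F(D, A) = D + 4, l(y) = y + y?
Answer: 460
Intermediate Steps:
l(y) = 2*y
F(D, A) = 4 + D
(-2*(-2)*5)*(14 + F(5, l(1))) = (-2*(-2)*5)*(14 + (4 + 5)) = (4*5)*(14 + 9) = 20*23 = 460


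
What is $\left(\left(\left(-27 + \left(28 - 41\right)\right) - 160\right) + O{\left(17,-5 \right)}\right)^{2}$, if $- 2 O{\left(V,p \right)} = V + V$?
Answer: $47089$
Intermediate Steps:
$O{\left(V,p \right)} = - V$ ($O{\left(V,p \right)} = - \frac{V + V}{2} = - \frac{2 V}{2} = - V$)
$\left(\left(\left(-27 + \left(28 - 41\right)\right) - 160\right) + O{\left(17,-5 \right)}\right)^{2} = \left(\left(\left(-27 + \left(28 - 41\right)\right) - 160\right) - 17\right)^{2} = \left(\left(\left(-27 - 13\right) - 160\right) - 17\right)^{2} = \left(\left(-40 - 160\right) - 17\right)^{2} = \left(-200 - 17\right)^{2} = \left(-217\right)^{2} = 47089$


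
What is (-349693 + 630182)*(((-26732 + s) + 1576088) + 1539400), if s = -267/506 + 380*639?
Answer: 42985632542311/46 ≈ 9.3447e+11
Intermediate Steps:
s = 122866653/506 (s = -267*1/506 + 242820 = -267/506 + 242820 = 122866653/506 ≈ 2.4282e+5)
(-349693 + 630182)*(((-26732 + s) + 1576088) + 1539400) = (-349693 + 630182)*(((-26732 + 122866653/506) + 1576088) + 1539400) = 280489*((109340261/506 + 1576088) + 1539400) = 280489*(906840789/506 + 1539400) = 280489*(1685777189/506) = 42985632542311/46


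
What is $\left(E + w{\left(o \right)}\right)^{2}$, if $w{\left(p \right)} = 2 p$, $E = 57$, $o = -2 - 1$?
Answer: $2601$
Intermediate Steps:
$o = -3$
$\left(E + w{\left(o \right)}\right)^{2} = \left(57 + 2 \left(-3\right)\right)^{2} = \left(57 - 6\right)^{2} = 51^{2} = 2601$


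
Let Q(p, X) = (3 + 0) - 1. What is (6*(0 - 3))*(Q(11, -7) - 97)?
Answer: 1710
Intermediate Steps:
Q(p, X) = 2 (Q(p, X) = 3 - 1 = 2)
(6*(0 - 3))*(Q(11, -7) - 97) = (6*(0 - 3))*(2 - 97) = (6*(-3))*(-95) = -18*(-95) = 1710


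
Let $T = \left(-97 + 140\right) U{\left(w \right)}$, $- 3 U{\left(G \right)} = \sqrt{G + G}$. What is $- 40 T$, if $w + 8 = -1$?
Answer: $1720 i \sqrt{2} \approx 2432.4 i$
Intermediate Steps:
$w = -9$ ($w = -8 - 1 = -9$)
$U{\left(G \right)} = - \frac{\sqrt{2} \sqrt{G}}{3}$ ($U{\left(G \right)} = - \frac{\sqrt{G + G}}{3} = - \frac{\sqrt{2 G}}{3} = - \frac{\sqrt{2} \sqrt{G}}{3}$)
$T = - 43 i \sqrt{2}$ ($T = \left(-97 + 140\right) \left(- \frac{\sqrt{2} \sqrt{-9}}{3}\right) = 43 \left(- \frac{\sqrt{2} \cdot 3 i}{3}\right) = 43 \left(- i \sqrt{2}\right) = - 43 i \sqrt{2} \approx - 60.811 i$)
$- 40 T = - 40 \left(- 43 i \sqrt{2}\right) = 1720 i \sqrt{2}$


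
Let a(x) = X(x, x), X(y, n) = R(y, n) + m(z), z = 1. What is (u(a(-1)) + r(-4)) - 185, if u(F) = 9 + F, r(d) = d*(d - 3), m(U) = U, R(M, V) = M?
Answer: -148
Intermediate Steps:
X(y, n) = 1 + y (X(y, n) = y + 1 = 1 + y)
r(d) = d*(-3 + d)
a(x) = 1 + x
(u(a(-1)) + r(-4)) - 185 = ((9 + (1 - 1)) - 4*(-3 - 4)) - 185 = ((9 + 0) - 4*(-7)) - 185 = (9 + 28) - 185 = 37 - 185 = -148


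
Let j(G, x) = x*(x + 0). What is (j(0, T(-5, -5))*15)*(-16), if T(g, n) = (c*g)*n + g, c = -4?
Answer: -2646000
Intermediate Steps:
T(g, n) = g - 4*g*n (T(g, n) = (-4*g)*n + g = -4*g*n + g = g - 4*g*n)
j(G, x) = x² (j(G, x) = x*x = x²)
(j(0, T(-5, -5))*15)*(-16) = ((-5*(1 - 4*(-5)))²*15)*(-16) = ((-5*(1 + 20))²*15)*(-16) = ((-5*21)²*15)*(-16) = ((-105)²*15)*(-16) = (11025*15)*(-16) = 165375*(-16) = -2646000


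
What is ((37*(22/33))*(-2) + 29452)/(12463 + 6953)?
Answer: 11026/7281 ≈ 1.5144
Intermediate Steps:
((37*(22/33))*(-2) + 29452)/(12463 + 6953) = ((37*(22*(1/33)))*(-2) + 29452)/19416 = ((37*(2/3))*(-2) + 29452)*(1/19416) = ((74/3)*(-2) + 29452)*(1/19416) = (-148/3 + 29452)*(1/19416) = (88208/3)*(1/19416) = 11026/7281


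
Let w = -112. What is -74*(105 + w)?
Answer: 518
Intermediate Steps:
-74*(105 + w) = -74*(105 - 112) = -74*(-7) = 518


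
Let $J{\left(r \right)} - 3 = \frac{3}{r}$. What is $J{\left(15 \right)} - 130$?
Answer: $- \frac{634}{5} \approx -126.8$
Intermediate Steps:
$J{\left(r \right)} = 3 + \frac{3}{r}$
$J{\left(15 \right)} - 130 = \left(3 + \frac{3}{15}\right) - 130 = \left(3 + 3 \cdot \frac{1}{15}\right) - 130 = \left(3 + \frac{1}{5}\right) - 130 = \frac{16}{5} - 130 = - \frac{634}{5}$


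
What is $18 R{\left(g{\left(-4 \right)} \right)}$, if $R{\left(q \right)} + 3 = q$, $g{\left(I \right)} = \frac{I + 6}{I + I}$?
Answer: $- \frac{117}{2} \approx -58.5$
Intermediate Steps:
$g{\left(I \right)} = \frac{6 + I}{2 I}$
$R{\left(q \right)} = -3 + q$
$18 R{\left(g{\left(-4 \right)} \right)} = 18 \left(-3 + \frac{6 - 4}{2 \left(-4\right)}\right) = 18 \left(-3 + \frac{1}{2} \left(- \frac{1}{4}\right) 2\right) = 18 \left(-3 - \frac{1}{4}\right) = 18 \left(- \frac{13}{4}\right) = - \frac{117}{2}$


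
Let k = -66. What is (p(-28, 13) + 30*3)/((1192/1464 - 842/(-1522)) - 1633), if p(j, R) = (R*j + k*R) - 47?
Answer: 164191077/227226047 ≈ 0.72259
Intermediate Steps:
p(j, R) = -47 - 66*R + R*j (p(j, R) = (R*j - 66*R) - 47 = (-66*R + R*j) - 47 = -47 - 66*R + R*j)
(p(-28, 13) + 30*3)/((1192/1464 - 842/(-1522)) - 1633) = ((-47 - 66*13 + 13*(-28)) + 30*3)/((1192/1464 - 842/(-1522)) - 1633) = ((-47 - 858 - 364) + 90)/((1192*(1/1464) - 842*(-1/1522)) - 1633) = (-1269 + 90)/((149/183 + 421/761) - 1633) = -1179/(190432/139263 - 1633) = -1179/(-227226047/139263) = -1179*(-139263/227226047) = 164191077/227226047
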